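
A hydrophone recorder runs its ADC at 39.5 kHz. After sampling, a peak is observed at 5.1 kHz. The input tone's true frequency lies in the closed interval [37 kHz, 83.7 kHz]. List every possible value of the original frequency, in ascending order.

Frequencies that alias to 5.1 kHz are k·fs ± 5.1 kHz for integer k ≥ 0.
k=0: 5.1 kHz.
k=1: 34.4 kHz, 44.6 kHz.
k=2: 73.9 kHz, 84.1 kHz.
k=3: 113.4 kHz, 123.6 kHz.
Within [37 kHz, 83.7 kHz]: 44.6 kHz, 73.9 kHz.

44.6 kHz, 73.9 kHz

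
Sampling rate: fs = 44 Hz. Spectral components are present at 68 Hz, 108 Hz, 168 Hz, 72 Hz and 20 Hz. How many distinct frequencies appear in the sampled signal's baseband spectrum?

fs/2 = 22 Hz.
68 Hz mod fs = 24 Hz.
24 Hz > fs/2 = 22 Hz, folds to fs − 24 Hz = 20 Hz.
108 Hz mod fs = 20 Hz.
20 Hz ≤ fs/2 = 22 Hz, appears at 20 Hz.
168 Hz mod fs = 36 Hz.
36 Hz > fs/2 = 22 Hz, folds to fs − 36 Hz = 8 Hz.
72 Hz mod fs = 28 Hz.
28 Hz > fs/2 = 22 Hz, folds to fs − 28 Hz = 16 Hz.
20 Hz ≤ fs/2 = 22 Hz, passes unchanged.
Distinct values: {8 Hz, 16 Hz, 20 Hz} → 3.

3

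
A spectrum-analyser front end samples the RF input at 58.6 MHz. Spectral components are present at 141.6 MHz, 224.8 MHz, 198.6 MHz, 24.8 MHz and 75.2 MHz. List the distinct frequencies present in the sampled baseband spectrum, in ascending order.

fs/2 = 29.3 MHz.
141.6 MHz mod fs = 24.4 MHz.
24.4 MHz ≤ fs/2 = 29.3 MHz, appears at 24.4 MHz.
224.8 MHz mod fs = 49 MHz.
49 MHz > fs/2 = 29.3 MHz, folds to fs − 49 MHz = 9.6 MHz.
198.6 MHz mod fs = 22.8 MHz.
22.8 MHz ≤ fs/2 = 29.3 MHz, appears at 22.8 MHz.
24.8 MHz ≤ fs/2 = 29.3 MHz, passes unchanged.
75.2 MHz mod fs = 16.6 MHz.
16.6 MHz ≤ fs/2 = 29.3 MHz, appears at 16.6 MHz.
Distinct values: {9.6 MHz, 16.6 MHz, 22.8 MHz, 24.4 MHz, 24.8 MHz}.

9.6 MHz, 16.6 MHz, 22.8 MHz, 24.4 MHz, 24.8 MHz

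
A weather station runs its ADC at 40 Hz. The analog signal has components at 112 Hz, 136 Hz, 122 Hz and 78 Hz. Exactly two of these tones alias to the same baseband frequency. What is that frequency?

2 Hz

fs/2 = 20 Hz.
112 Hz mod fs = 32 Hz.
32 Hz > fs/2 = 20 Hz, folds to fs − 32 Hz = 8 Hz.
136 Hz mod fs = 16 Hz.
16 Hz ≤ fs/2 = 20 Hz, appears at 16 Hz.
122 Hz mod fs = 2 Hz.
2 Hz ≤ fs/2 = 20 Hz, appears at 2 Hz.
78 Hz mod fs = 38 Hz.
38 Hz > fs/2 = 20 Hz, folds to fs − 38 Hz = 2 Hz.
78 Hz and 122 Hz both map to 2 Hz.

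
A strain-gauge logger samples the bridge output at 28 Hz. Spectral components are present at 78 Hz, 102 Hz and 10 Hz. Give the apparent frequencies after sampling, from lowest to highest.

fs/2 = 14 Hz.
78 Hz mod fs = 22 Hz.
22 Hz > fs/2 = 14 Hz, folds to fs − 22 Hz = 6 Hz.
102 Hz mod fs = 18 Hz.
18 Hz > fs/2 = 14 Hz, folds to fs − 18 Hz = 10 Hz.
10 Hz ≤ fs/2 = 14 Hz, passes unchanged.
Distinct values: {6 Hz, 10 Hz}.

6 Hz, 10 Hz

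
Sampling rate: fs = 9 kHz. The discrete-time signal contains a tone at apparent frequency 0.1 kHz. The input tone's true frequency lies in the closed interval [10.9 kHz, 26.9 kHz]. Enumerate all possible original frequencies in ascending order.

Frequencies that alias to 0.1 kHz are k·fs ± 0.1 kHz for integer k ≥ 0.
k=0: 0.1 kHz.
k=1: 8.9 kHz, 9.1 kHz.
k=2: 17.9 kHz, 18.1 kHz.
k=3: 26.9 kHz, 27.1 kHz.
k=4: 35.9 kHz, 36.1 kHz.
Within [10.9 kHz, 26.9 kHz]: 17.9 kHz, 18.1 kHz, 26.9 kHz.

17.9 kHz, 18.1 kHz, 26.9 kHz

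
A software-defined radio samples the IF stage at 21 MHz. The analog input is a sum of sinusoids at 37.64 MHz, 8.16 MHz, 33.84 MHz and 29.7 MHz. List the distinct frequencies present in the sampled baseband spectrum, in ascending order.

4.36 MHz, 8.16 MHz, 8.7 MHz

fs/2 = 10.5 MHz.
37.64 MHz mod fs = 16.64 MHz.
16.64 MHz > fs/2 = 10.5 MHz, folds to fs − 16.64 MHz = 4.36 MHz.
8.16 MHz ≤ fs/2 = 10.5 MHz, passes unchanged.
33.84 MHz mod fs = 12.84 MHz.
12.84 MHz > fs/2 = 10.5 MHz, folds to fs − 12.84 MHz = 8.16 MHz.
29.7 MHz mod fs = 8.7 MHz.
8.7 MHz ≤ fs/2 = 10.5 MHz, appears at 8.7 MHz.
Distinct values: {4.36 MHz, 8.16 MHz, 8.7 MHz}.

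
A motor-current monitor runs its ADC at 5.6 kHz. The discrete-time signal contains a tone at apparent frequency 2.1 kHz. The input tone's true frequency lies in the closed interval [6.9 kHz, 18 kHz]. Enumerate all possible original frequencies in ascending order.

7.7 kHz, 9.1 kHz, 13.3 kHz, 14.7 kHz

Frequencies that alias to 2.1 kHz are k·fs ± 2.1 kHz for integer k ≥ 0.
k=0: 2.1 kHz.
k=1: 3.5 kHz, 7.7 kHz.
k=2: 9.1 kHz, 13.3 kHz.
k=3: 14.7 kHz, 18.9 kHz.
k=4: 20.3 kHz, 24.5 kHz.
Within [6.9 kHz, 18 kHz]: 7.7 kHz, 9.1 kHz, 13.3 kHz, 14.7 kHz.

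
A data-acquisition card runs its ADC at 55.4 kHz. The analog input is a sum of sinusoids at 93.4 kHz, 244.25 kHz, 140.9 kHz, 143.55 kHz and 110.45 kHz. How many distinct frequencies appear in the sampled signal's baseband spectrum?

fs/2 = 27.7 kHz.
93.4 kHz mod fs = 38 kHz.
38 kHz > fs/2 = 27.7 kHz, folds to fs − 38 kHz = 17.4 kHz.
244.25 kHz mod fs = 22.65 kHz.
22.65 kHz ≤ fs/2 = 27.7 kHz, appears at 22.65 kHz.
140.9 kHz mod fs = 30.1 kHz.
30.1 kHz > fs/2 = 27.7 kHz, folds to fs − 30.1 kHz = 25.3 kHz.
143.55 kHz mod fs = 32.75 kHz.
32.75 kHz > fs/2 = 27.7 kHz, folds to fs − 32.75 kHz = 22.65 kHz.
110.45 kHz mod fs = 55.05 kHz.
55.05 kHz > fs/2 = 27.7 kHz, folds to fs − 55.05 kHz = 0.35 kHz.
Distinct values: {0.35 kHz, 17.4 kHz, 22.65 kHz, 25.3 kHz} → 4.

4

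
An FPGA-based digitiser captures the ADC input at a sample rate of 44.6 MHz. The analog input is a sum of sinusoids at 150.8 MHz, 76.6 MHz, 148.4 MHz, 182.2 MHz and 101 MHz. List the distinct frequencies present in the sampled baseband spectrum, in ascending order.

3.8 MHz, 11.8 MHz, 12.6 MHz, 14.6 MHz, 17 MHz

fs/2 = 22.3 MHz.
150.8 MHz mod fs = 17 MHz.
17 MHz ≤ fs/2 = 22.3 MHz, appears at 17 MHz.
76.6 MHz mod fs = 32 MHz.
32 MHz > fs/2 = 22.3 MHz, folds to fs − 32 MHz = 12.6 MHz.
148.4 MHz mod fs = 14.6 MHz.
14.6 MHz ≤ fs/2 = 22.3 MHz, appears at 14.6 MHz.
182.2 MHz mod fs = 3.8 MHz.
3.8 MHz ≤ fs/2 = 22.3 MHz, appears at 3.8 MHz.
101 MHz mod fs = 11.8 MHz.
11.8 MHz ≤ fs/2 = 22.3 MHz, appears at 11.8 MHz.
Distinct values: {3.8 MHz, 11.8 MHz, 12.6 MHz, 14.6 MHz, 17 MHz}.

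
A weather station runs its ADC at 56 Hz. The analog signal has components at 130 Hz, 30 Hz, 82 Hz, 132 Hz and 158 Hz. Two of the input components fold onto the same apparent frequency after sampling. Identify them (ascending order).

30 Hz, 82 Hz

fs/2 = 28 Hz.
130 Hz mod fs = 18 Hz.
18 Hz ≤ fs/2 = 28 Hz, appears at 18 Hz.
30 Hz > fs/2 = 28 Hz, folds to fs − 30 Hz = 26 Hz.
82 Hz mod fs = 26 Hz.
26 Hz ≤ fs/2 = 28 Hz, appears at 26 Hz.
132 Hz mod fs = 20 Hz.
20 Hz ≤ fs/2 = 28 Hz, appears at 20 Hz.
158 Hz mod fs = 46 Hz.
46 Hz > fs/2 = 28 Hz, folds to fs − 46 Hz = 10 Hz.
30 Hz and 82 Hz both map to 26 Hz.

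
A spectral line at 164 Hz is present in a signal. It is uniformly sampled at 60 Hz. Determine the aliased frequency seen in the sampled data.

164 Hz mod fs = 44 Hz.
44 Hz > fs/2 = 30 Hz, folds to fs − 44 Hz = 16 Hz.

16 Hz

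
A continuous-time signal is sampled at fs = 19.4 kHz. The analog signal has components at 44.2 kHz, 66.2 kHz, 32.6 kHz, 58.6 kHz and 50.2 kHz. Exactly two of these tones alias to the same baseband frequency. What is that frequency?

8 kHz

fs/2 = 9.7 kHz.
44.2 kHz mod fs = 5.4 kHz.
5.4 kHz ≤ fs/2 = 9.7 kHz, appears at 5.4 kHz.
66.2 kHz mod fs = 8 kHz.
8 kHz ≤ fs/2 = 9.7 kHz, appears at 8 kHz.
32.6 kHz mod fs = 13.2 kHz.
13.2 kHz > fs/2 = 9.7 kHz, folds to fs − 13.2 kHz = 6.2 kHz.
58.6 kHz mod fs = 0.4 kHz.
0.4 kHz ≤ fs/2 = 9.7 kHz, appears at 0.4 kHz.
50.2 kHz mod fs = 11.4 kHz.
11.4 kHz > fs/2 = 9.7 kHz, folds to fs − 11.4 kHz = 8 kHz.
50.2 kHz and 66.2 kHz both map to 8 kHz.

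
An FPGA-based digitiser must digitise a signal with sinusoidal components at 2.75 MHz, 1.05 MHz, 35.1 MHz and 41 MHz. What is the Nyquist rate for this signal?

Highest-frequency component: 41 MHz.
Nyquist rate = 2 × 41 MHz = 82 MHz.

82 MHz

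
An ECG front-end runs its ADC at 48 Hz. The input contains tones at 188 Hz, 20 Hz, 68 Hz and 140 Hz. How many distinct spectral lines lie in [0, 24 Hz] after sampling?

2

fs/2 = 24 Hz.
188 Hz mod fs = 44 Hz.
44 Hz > fs/2 = 24 Hz, folds to fs − 44 Hz = 4 Hz.
20 Hz ≤ fs/2 = 24 Hz, passes unchanged.
68 Hz mod fs = 20 Hz.
20 Hz ≤ fs/2 = 24 Hz, appears at 20 Hz.
140 Hz mod fs = 44 Hz.
44 Hz > fs/2 = 24 Hz, folds to fs − 44 Hz = 4 Hz.
Distinct values: {4 Hz, 20 Hz} → 2.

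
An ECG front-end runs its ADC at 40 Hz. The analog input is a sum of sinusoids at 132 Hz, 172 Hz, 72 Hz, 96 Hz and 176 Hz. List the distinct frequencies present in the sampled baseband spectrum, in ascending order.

fs/2 = 20 Hz.
132 Hz mod fs = 12 Hz.
12 Hz ≤ fs/2 = 20 Hz, appears at 12 Hz.
172 Hz mod fs = 12 Hz.
12 Hz ≤ fs/2 = 20 Hz, appears at 12 Hz.
72 Hz mod fs = 32 Hz.
32 Hz > fs/2 = 20 Hz, folds to fs − 32 Hz = 8 Hz.
96 Hz mod fs = 16 Hz.
16 Hz ≤ fs/2 = 20 Hz, appears at 16 Hz.
176 Hz mod fs = 16 Hz.
16 Hz ≤ fs/2 = 20 Hz, appears at 16 Hz.
Distinct values: {8 Hz, 12 Hz, 16 Hz}.

8 Hz, 12 Hz, 16 Hz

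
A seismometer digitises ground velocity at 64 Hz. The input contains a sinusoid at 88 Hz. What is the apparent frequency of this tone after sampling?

88 Hz mod fs = 24 Hz.
24 Hz ≤ fs/2 = 32 Hz, appears at 24 Hz.

24 Hz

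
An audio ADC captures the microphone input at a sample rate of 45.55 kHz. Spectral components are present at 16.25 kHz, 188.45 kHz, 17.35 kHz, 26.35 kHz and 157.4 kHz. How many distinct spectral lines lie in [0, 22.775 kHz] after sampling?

5

fs/2 = 22.775 kHz.
16.25 kHz ≤ fs/2 = 22.775 kHz, passes unchanged.
188.45 kHz mod fs = 6.25 kHz.
6.25 kHz ≤ fs/2 = 22.775 kHz, appears at 6.25 kHz.
17.35 kHz ≤ fs/2 = 22.775 kHz, passes unchanged.
26.35 kHz > fs/2 = 22.775 kHz, folds to fs − 26.35 kHz = 19.2 kHz.
157.4 kHz mod fs = 20.75 kHz.
20.75 kHz ≤ fs/2 = 22.775 kHz, appears at 20.75 kHz.
Distinct values: {6.25 kHz, 16.25 kHz, 17.35 kHz, 19.2 kHz, 20.75 kHz} → 5.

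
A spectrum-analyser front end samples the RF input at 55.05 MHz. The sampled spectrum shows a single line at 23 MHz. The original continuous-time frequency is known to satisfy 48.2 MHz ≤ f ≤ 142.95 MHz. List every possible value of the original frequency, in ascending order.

78.05 MHz, 87.1 MHz, 133.1 MHz, 142.15 MHz

Frequencies that alias to 23 MHz are k·fs ± 23 MHz for integer k ≥ 0.
k=0: 23 MHz.
k=1: 32.05 MHz, 78.05 MHz.
k=2: 87.1 MHz, 133.1 MHz.
k=3: 142.15 MHz, 188.15 MHz.
k=4: 197.2 MHz, 243.2 MHz.
Within [48.2 MHz, 142.95 MHz]: 78.05 MHz, 87.1 MHz, 133.1 MHz, 142.15 MHz.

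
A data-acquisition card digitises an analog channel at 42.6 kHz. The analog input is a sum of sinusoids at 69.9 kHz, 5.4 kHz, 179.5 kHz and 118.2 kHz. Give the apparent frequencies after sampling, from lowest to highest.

5.4 kHz, 9.1 kHz, 9.6 kHz, 15.3 kHz

fs/2 = 21.3 kHz.
69.9 kHz mod fs = 27.3 kHz.
27.3 kHz > fs/2 = 21.3 kHz, folds to fs − 27.3 kHz = 15.3 kHz.
5.4 kHz ≤ fs/2 = 21.3 kHz, passes unchanged.
179.5 kHz mod fs = 9.1 kHz.
9.1 kHz ≤ fs/2 = 21.3 kHz, appears at 9.1 kHz.
118.2 kHz mod fs = 33 kHz.
33 kHz > fs/2 = 21.3 kHz, folds to fs − 33 kHz = 9.6 kHz.
Distinct values: {5.4 kHz, 9.1 kHz, 9.6 kHz, 15.3 kHz}.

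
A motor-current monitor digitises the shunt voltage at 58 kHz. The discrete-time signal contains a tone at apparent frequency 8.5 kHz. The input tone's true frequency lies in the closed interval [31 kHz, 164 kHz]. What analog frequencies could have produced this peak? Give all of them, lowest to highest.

Frequencies that alias to 8.5 kHz are k·fs ± 8.5 kHz for integer k ≥ 0.
k=0: 8.5 kHz.
k=1: 49.5 kHz, 66.5 kHz.
k=2: 107.5 kHz, 124.5 kHz.
k=3: 165.5 kHz, 182.5 kHz.
Within [31 kHz, 164 kHz]: 49.5 kHz, 66.5 kHz, 107.5 kHz, 124.5 kHz.

49.5 kHz, 66.5 kHz, 107.5 kHz, 124.5 kHz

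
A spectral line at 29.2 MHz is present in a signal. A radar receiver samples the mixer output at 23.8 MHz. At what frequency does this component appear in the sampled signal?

5.4 MHz

29.2 MHz mod fs = 5.4 MHz.
5.4 MHz ≤ fs/2 = 11.9 MHz, appears at 5.4 MHz.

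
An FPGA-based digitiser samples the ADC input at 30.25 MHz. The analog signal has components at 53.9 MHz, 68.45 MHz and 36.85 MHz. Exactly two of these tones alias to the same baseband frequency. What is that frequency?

6.6 MHz

fs/2 = 15.125 MHz.
53.9 MHz mod fs = 23.65 MHz.
23.65 MHz > fs/2 = 15.125 MHz, folds to fs − 23.65 MHz = 6.6 MHz.
68.45 MHz mod fs = 7.95 MHz.
7.95 MHz ≤ fs/2 = 15.125 MHz, appears at 7.95 MHz.
36.85 MHz mod fs = 6.6 MHz.
6.6 MHz ≤ fs/2 = 15.125 MHz, appears at 6.6 MHz.
36.85 MHz and 53.9 MHz both map to 6.6 MHz.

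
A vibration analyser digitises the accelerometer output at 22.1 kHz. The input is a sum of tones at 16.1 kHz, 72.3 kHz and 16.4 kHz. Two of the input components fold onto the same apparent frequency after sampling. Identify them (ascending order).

16.1 kHz, 72.3 kHz

fs/2 = 11.05 kHz.
16.1 kHz > fs/2 = 11.05 kHz, folds to fs − 16.1 kHz = 6 kHz.
72.3 kHz mod fs = 6 kHz.
6 kHz ≤ fs/2 = 11.05 kHz, appears at 6 kHz.
16.4 kHz > fs/2 = 11.05 kHz, folds to fs − 16.4 kHz = 5.7 kHz.
16.1 kHz and 72.3 kHz both map to 6 kHz.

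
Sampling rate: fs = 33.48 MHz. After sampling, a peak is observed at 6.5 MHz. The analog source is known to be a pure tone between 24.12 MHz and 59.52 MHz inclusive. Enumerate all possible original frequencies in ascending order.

Frequencies that alias to 6.5 MHz are k·fs ± 6.5 MHz for integer k ≥ 0.
k=0: 6.5 MHz.
k=1: 26.98 MHz, 39.98 MHz.
k=2: 60.46 MHz, 73.46 MHz.
Within [24.12 MHz, 59.52 MHz]: 26.98 MHz, 39.98 MHz.

26.98 MHz, 39.98 MHz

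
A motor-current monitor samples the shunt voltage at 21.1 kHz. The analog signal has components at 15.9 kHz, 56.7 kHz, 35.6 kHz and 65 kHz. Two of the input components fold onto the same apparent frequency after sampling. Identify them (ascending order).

35.6 kHz, 56.7 kHz

fs/2 = 10.55 kHz.
15.9 kHz > fs/2 = 10.55 kHz, folds to fs − 15.9 kHz = 5.2 kHz.
56.7 kHz mod fs = 14.5 kHz.
14.5 kHz > fs/2 = 10.55 kHz, folds to fs − 14.5 kHz = 6.6 kHz.
35.6 kHz mod fs = 14.5 kHz.
14.5 kHz > fs/2 = 10.55 kHz, folds to fs − 14.5 kHz = 6.6 kHz.
65 kHz mod fs = 1.7 kHz.
1.7 kHz ≤ fs/2 = 10.55 kHz, appears at 1.7 kHz.
35.6 kHz and 56.7 kHz both map to 6.6 kHz.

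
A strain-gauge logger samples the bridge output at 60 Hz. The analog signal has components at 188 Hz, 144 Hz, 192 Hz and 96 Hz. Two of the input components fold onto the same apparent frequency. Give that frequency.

fs/2 = 30 Hz.
188 Hz mod fs = 8 Hz.
8 Hz ≤ fs/2 = 30 Hz, appears at 8 Hz.
144 Hz mod fs = 24 Hz.
24 Hz ≤ fs/2 = 30 Hz, appears at 24 Hz.
192 Hz mod fs = 12 Hz.
12 Hz ≤ fs/2 = 30 Hz, appears at 12 Hz.
96 Hz mod fs = 36 Hz.
36 Hz > fs/2 = 30 Hz, folds to fs − 36 Hz = 24 Hz.
96 Hz and 144 Hz both map to 24 Hz.

24 Hz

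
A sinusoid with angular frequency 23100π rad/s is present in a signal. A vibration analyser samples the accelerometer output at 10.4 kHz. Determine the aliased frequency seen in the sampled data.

1.15 kHz

ω = 23100π rad/s → f = ω/(2π) = 11550 Hz = 11.55 kHz.
11.55 kHz mod fs = 1.15 kHz.
1.15 kHz ≤ fs/2 = 5.2 kHz, appears at 1.15 kHz.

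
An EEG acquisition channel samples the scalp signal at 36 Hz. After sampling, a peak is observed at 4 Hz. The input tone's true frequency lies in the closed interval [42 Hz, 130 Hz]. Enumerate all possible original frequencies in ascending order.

68 Hz, 76 Hz, 104 Hz, 112 Hz

Frequencies that alias to 4 Hz are k·fs ± 4 Hz for integer k ≥ 0.
k=0: 4 Hz.
k=1: 32 Hz, 40 Hz.
k=2: 68 Hz, 76 Hz.
k=3: 104 Hz, 112 Hz.
k=4: 140 Hz, 148 Hz.
Within [42 Hz, 130 Hz]: 68 Hz, 76 Hz, 104 Hz, 112 Hz.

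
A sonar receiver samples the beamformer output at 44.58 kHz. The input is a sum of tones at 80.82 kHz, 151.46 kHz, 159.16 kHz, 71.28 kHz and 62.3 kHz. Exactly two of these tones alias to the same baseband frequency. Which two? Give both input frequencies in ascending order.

fs/2 = 22.29 kHz.
80.82 kHz mod fs = 36.24 kHz.
36.24 kHz > fs/2 = 22.29 kHz, folds to fs − 36.24 kHz = 8.34 kHz.
151.46 kHz mod fs = 17.72 kHz.
17.72 kHz ≤ fs/2 = 22.29 kHz, appears at 17.72 kHz.
159.16 kHz mod fs = 25.42 kHz.
25.42 kHz > fs/2 = 22.29 kHz, folds to fs − 25.42 kHz = 19.16 kHz.
71.28 kHz mod fs = 26.7 kHz.
26.7 kHz > fs/2 = 22.29 kHz, folds to fs − 26.7 kHz = 17.88 kHz.
62.3 kHz mod fs = 17.72 kHz.
17.72 kHz ≤ fs/2 = 22.29 kHz, appears at 17.72 kHz.
62.3 kHz and 151.46 kHz both map to 17.72 kHz.

62.3 kHz, 151.46 kHz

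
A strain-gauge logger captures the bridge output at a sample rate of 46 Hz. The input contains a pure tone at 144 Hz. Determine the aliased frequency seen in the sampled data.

6 Hz

144 Hz mod fs = 6 Hz.
6 Hz ≤ fs/2 = 23 Hz, appears at 6 Hz.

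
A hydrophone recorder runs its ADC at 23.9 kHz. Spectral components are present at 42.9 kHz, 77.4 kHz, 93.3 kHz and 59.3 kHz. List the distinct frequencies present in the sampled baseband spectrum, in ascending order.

2.3 kHz, 4.9 kHz, 5.7 kHz, 11.5 kHz

fs/2 = 11.95 kHz.
42.9 kHz mod fs = 19 kHz.
19 kHz > fs/2 = 11.95 kHz, folds to fs − 19 kHz = 4.9 kHz.
77.4 kHz mod fs = 5.7 kHz.
5.7 kHz ≤ fs/2 = 11.95 kHz, appears at 5.7 kHz.
93.3 kHz mod fs = 21.6 kHz.
21.6 kHz > fs/2 = 11.95 kHz, folds to fs − 21.6 kHz = 2.3 kHz.
59.3 kHz mod fs = 11.5 kHz.
11.5 kHz ≤ fs/2 = 11.95 kHz, appears at 11.5 kHz.
Distinct values: {2.3 kHz, 4.9 kHz, 5.7 kHz, 11.5 kHz}.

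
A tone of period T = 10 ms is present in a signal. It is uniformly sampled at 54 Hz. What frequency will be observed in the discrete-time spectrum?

8 Hz

T = 10 ms → f = 1/T = 100 Hz.
100 Hz mod fs = 46 Hz.
46 Hz > fs/2 = 27 Hz, folds to fs − 46 Hz = 8 Hz.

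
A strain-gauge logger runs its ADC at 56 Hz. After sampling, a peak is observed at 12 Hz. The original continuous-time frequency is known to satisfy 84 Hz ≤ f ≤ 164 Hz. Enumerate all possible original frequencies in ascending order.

100 Hz, 124 Hz, 156 Hz

Frequencies that alias to 12 Hz are k·fs ± 12 Hz for integer k ≥ 0.
k=0: 12 Hz.
k=1: 44 Hz, 68 Hz.
k=2: 100 Hz, 124 Hz.
k=3: 156 Hz, 180 Hz.
k=4: 212 Hz, 236 Hz.
Within [84 Hz, 164 Hz]: 100 Hz, 124 Hz, 156 Hz.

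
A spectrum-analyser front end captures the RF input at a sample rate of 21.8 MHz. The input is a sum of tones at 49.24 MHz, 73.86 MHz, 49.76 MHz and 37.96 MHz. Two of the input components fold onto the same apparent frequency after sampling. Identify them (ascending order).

37.96 MHz, 49.24 MHz

fs/2 = 10.9 MHz.
49.24 MHz mod fs = 5.64 MHz.
5.64 MHz ≤ fs/2 = 10.9 MHz, appears at 5.64 MHz.
73.86 MHz mod fs = 8.46 MHz.
8.46 MHz ≤ fs/2 = 10.9 MHz, appears at 8.46 MHz.
49.76 MHz mod fs = 6.16 MHz.
6.16 MHz ≤ fs/2 = 10.9 MHz, appears at 6.16 MHz.
37.96 MHz mod fs = 16.16 MHz.
16.16 MHz > fs/2 = 10.9 MHz, folds to fs − 16.16 MHz = 5.64 MHz.
37.96 MHz and 49.24 MHz both map to 5.64 MHz.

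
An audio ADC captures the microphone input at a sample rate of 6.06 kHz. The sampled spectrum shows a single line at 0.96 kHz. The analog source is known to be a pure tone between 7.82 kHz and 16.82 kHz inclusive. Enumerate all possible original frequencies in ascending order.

Frequencies that alias to 0.96 kHz are k·fs ± 0.96 kHz for integer k ≥ 0.
k=0: 0.96 kHz.
k=1: 5.1 kHz, 7.02 kHz.
k=2: 11.16 kHz, 13.08 kHz.
k=3: 17.22 kHz, 19.14 kHz.
Within [7.82 kHz, 16.82 kHz]: 11.16 kHz, 13.08 kHz.

11.16 kHz, 13.08 kHz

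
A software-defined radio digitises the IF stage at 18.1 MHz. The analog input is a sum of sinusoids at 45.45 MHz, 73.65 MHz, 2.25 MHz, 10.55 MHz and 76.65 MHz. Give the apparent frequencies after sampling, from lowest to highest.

1.25 MHz, 2.25 MHz, 4.25 MHz, 7.55 MHz, 8.85 MHz

fs/2 = 9.05 MHz.
45.45 MHz mod fs = 9.25 MHz.
9.25 MHz > fs/2 = 9.05 MHz, folds to fs − 9.25 MHz = 8.85 MHz.
73.65 MHz mod fs = 1.25 MHz.
1.25 MHz ≤ fs/2 = 9.05 MHz, appears at 1.25 MHz.
2.25 MHz ≤ fs/2 = 9.05 MHz, passes unchanged.
10.55 MHz > fs/2 = 9.05 MHz, folds to fs − 10.55 MHz = 7.55 MHz.
76.65 MHz mod fs = 4.25 MHz.
4.25 MHz ≤ fs/2 = 9.05 MHz, appears at 4.25 MHz.
Distinct values: {1.25 MHz, 2.25 MHz, 4.25 MHz, 7.55 MHz, 8.85 MHz}.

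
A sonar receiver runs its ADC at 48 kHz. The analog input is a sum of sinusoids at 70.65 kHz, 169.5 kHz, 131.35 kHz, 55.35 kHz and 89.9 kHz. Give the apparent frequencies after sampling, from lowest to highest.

6.1 kHz, 7.35 kHz, 12.65 kHz, 22.5 kHz, 22.65 kHz

fs/2 = 24 kHz.
70.65 kHz mod fs = 22.65 kHz.
22.65 kHz ≤ fs/2 = 24 kHz, appears at 22.65 kHz.
169.5 kHz mod fs = 25.5 kHz.
25.5 kHz > fs/2 = 24 kHz, folds to fs − 25.5 kHz = 22.5 kHz.
131.35 kHz mod fs = 35.35 kHz.
35.35 kHz > fs/2 = 24 kHz, folds to fs − 35.35 kHz = 12.65 kHz.
55.35 kHz mod fs = 7.35 kHz.
7.35 kHz ≤ fs/2 = 24 kHz, appears at 7.35 kHz.
89.9 kHz mod fs = 41.9 kHz.
41.9 kHz > fs/2 = 24 kHz, folds to fs − 41.9 kHz = 6.1 kHz.
Distinct values: {6.1 kHz, 7.35 kHz, 12.65 kHz, 22.5 kHz, 22.65 kHz}.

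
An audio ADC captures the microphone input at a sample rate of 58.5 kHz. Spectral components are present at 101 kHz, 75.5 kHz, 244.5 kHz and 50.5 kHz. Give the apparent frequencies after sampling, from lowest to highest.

fs/2 = 29.25 kHz.
101 kHz mod fs = 42.5 kHz.
42.5 kHz > fs/2 = 29.25 kHz, folds to fs − 42.5 kHz = 16 kHz.
75.5 kHz mod fs = 17 kHz.
17 kHz ≤ fs/2 = 29.25 kHz, appears at 17 kHz.
244.5 kHz mod fs = 10.5 kHz.
10.5 kHz ≤ fs/2 = 29.25 kHz, appears at 10.5 kHz.
50.5 kHz > fs/2 = 29.25 kHz, folds to fs − 50.5 kHz = 8 kHz.
Distinct values: {8 kHz, 10.5 kHz, 16 kHz, 17 kHz}.

8 kHz, 10.5 kHz, 16 kHz, 17 kHz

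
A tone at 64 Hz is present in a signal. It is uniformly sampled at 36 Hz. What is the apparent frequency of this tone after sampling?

8 Hz

64 Hz mod fs = 28 Hz.
28 Hz > fs/2 = 18 Hz, folds to fs − 28 Hz = 8 Hz.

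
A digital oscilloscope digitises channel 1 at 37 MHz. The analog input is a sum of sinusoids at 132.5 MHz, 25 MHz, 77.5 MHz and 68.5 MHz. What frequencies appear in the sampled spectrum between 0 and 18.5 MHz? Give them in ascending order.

3.5 MHz, 5.5 MHz, 12 MHz, 15.5 MHz

fs/2 = 18.5 MHz.
132.5 MHz mod fs = 21.5 MHz.
21.5 MHz > fs/2 = 18.5 MHz, folds to fs − 21.5 MHz = 15.5 MHz.
25 MHz > fs/2 = 18.5 MHz, folds to fs − 25 MHz = 12 MHz.
77.5 MHz mod fs = 3.5 MHz.
3.5 MHz ≤ fs/2 = 18.5 MHz, appears at 3.5 MHz.
68.5 MHz mod fs = 31.5 MHz.
31.5 MHz > fs/2 = 18.5 MHz, folds to fs − 31.5 MHz = 5.5 MHz.
Distinct values: {3.5 MHz, 5.5 MHz, 12 MHz, 15.5 MHz}.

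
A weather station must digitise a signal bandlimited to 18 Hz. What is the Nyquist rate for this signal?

Nyquist rate = 2 × 18 Hz = 36 Hz.

36 Hz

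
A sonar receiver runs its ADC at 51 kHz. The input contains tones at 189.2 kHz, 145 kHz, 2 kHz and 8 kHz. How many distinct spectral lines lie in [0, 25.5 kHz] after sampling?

fs/2 = 25.5 kHz.
189.2 kHz mod fs = 36.2 kHz.
36.2 kHz > fs/2 = 25.5 kHz, folds to fs − 36.2 kHz = 14.8 kHz.
145 kHz mod fs = 43 kHz.
43 kHz > fs/2 = 25.5 kHz, folds to fs − 43 kHz = 8 kHz.
2 kHz ≤ fs/2 = 25.5 kHz, passes unchanged.
8 kHz ≤ fs/2 = 25.5 kHz, passes unchanged.
Distinct values: {2 kHz, 8 kHz, 14.8 kHz} → 3.

3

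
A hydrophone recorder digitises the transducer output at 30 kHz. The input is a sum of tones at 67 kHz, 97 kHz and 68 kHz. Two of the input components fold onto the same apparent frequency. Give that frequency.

7 kHz

fs/2 = 15 kHz.
67 kHz mod fs = 7 kHz.
7 kHz ≤ fs/2 = 15 kHz, appears at 7 kHz.
97 kHz mod fs = 7 kHz.
7 kHz ≤ fs/2 = 15 kHz, appears at 7 kHz.
68 kHz mod fs = 8 kHz.
8 kHz ≤ fs/2 = 15 kHz, appears at 8 kHz.
67 kHz and 97 kHz both map to 7 kHz.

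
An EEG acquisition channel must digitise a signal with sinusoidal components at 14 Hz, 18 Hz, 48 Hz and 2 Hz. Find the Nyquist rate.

Highest-frequency component: 48 Hz.
Nyquist rate = 2 × 48 Hz = 96 Hz.

96 Hz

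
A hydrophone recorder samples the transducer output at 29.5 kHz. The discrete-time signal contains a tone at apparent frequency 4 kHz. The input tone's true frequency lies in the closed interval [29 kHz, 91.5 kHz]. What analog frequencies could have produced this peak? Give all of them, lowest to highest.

Frequencies that alias to 4 kHz are k·fs ± 4 kHz for integer k ≥ 0.
k=0: 4 kHz.
k=1: 25.5 kHz, 33.5 kHz.
k=2: 55 kHz, 63 kHz.
k=3: 84.5 kHz, 92.5 kHz.
k=4: 114 kHz, 122 kHz.
Within [29 kHz, 91.5 kHz]: 33.5 kHz, 55 kHz, 63 kHz, 84.5 kHz.

33.5 kHz, 55 kHz, 63 kHz, 84.5 kHz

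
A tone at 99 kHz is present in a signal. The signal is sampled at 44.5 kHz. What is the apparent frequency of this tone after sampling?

99 kHz mod fs = 10 kHz.
10 kHz ≤ fs/2 = 22.25 kHz, appears at 10 kHz.

10 kHz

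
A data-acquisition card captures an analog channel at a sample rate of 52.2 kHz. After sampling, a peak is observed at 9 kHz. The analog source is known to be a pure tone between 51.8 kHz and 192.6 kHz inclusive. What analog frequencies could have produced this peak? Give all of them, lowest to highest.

Frequencies that alias to 9 kHz are k·fs ± 9 kHz for integer k ≥ 0.
k=0: 9 kHz.
k=1: 43.2 kHz, 61.2 kHz.
k=2: 95.4 kHz, 113.4 kHz.
k=3: 147.6 kHz, 165.6 kHz.
k=4: 199.8 kHz, 217.8 kHz.
Within [51.8 kHz, 192.6 kHz]: 61.2 kHz, 95.4 kHz, 113.4 kHz, 147.6 kHz, 165.6 kHz.

61.2 kHz, 95.4 kHz, 113.4 kHz, 147.6 kHz, 165.6 kHz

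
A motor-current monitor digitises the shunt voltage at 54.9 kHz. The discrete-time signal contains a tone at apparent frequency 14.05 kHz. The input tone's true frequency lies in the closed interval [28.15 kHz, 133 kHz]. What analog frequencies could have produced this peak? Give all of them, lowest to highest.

40.85 kHz, 68.95 kHz, 95.75 kHz, 123.85 kHz

Frequencies that alias to 14.05 kHz are k·fs ± 14.05 kHz for integer k ≥ 0.
k=0: 14.05 kHz.
k=1: 40.85 kHz, 68.95 kHz.
k=2: 95.75 kHz, 123.85 kHz.
k=3: 150.65 kHz, 178.75 kHz.
Within [28.15 kHz, 133 kHz]: 40.85 kHz, 68.95 kHz, 95.75 kHz, 123.85 kHz.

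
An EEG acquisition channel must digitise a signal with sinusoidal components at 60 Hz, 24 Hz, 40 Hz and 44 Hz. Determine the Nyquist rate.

Highest-frequency component: 60 Hz.
Nyquist rate = 2 × 60 Hz = 120 Hz.

120 Hz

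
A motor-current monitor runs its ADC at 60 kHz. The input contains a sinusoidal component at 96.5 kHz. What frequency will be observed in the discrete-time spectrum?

96.5 kHz mod fs = 36.5 kHz.
36.5 kHz > fs/2 = 30 kHz, folds to fs − 36.5 kHz = 23.5 kHz.

23.5 kHz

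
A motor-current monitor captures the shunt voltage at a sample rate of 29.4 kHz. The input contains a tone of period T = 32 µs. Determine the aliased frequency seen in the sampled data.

T = 32 µs → f = 1/T = 31.25 kHz.
31.25 kHz mod fs = 1.85 kHz.
1.85 kHz ≤ fs/2 = 14.7 kHz, appears at 1.85 kHz.

1.85 kHz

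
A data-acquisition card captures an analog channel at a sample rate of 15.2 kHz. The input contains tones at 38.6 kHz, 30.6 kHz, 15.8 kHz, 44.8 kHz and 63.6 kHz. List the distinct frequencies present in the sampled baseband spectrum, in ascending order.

fs/2 = 7.6 kHz.
38.6 kHz mod fs = 8.2 kHz.
8.2 kHz > fs/2 = 7.6 kHz, folds to fs − 8.2 kHz = 7 kHz.
30.6 kHz mod fs = 0.2 kHz.
0.2 kHz ≤ fs/2 = 7.6 kHz, appears at 0.2 kHz.
15.8 kHz mod fs = 0.6 kHz.
0.6 kHz ≤ fs/2 = 7.6 kHz, appears at 0.6 kHz.
44.8 kHz mod fs = 14.4 kHz.
14.4 kHz > fs/2 = 7.6 kHz, folds to fs − 14.4 kHz = 0.8 kHz.
63.6 kHz mod fs = 2.8 kHz.
2.8 kHz ≤ fs/2 = 7.6 kHz, appears at 2.8 kHz.
Distinct values: {0.2 kHz, 0.6 kHz, 0.8 kHz, 2.8 kHz, 7 kHz}.

0.2 kHz, 0.6 kHz, 0.8 kHz, 2.8 kHz, 7 kHz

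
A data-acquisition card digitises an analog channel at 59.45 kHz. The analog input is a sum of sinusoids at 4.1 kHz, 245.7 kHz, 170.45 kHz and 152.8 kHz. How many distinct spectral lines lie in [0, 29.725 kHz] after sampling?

3

fs/2 = 29.725 kHz.
4.1 kHz ≤ fs/2 = 29.725 kHz, passes unchanged.
245.7 kHz mod fs = 7.9 kHz.
7.9 kHz ≤ fs/2 = 29.725 kHz, appears at 7.9 kHz.
170.45 kHz mod fs = 51.55 kHz.
51.55 kHz > fs/2 = 29.725 kHz, folds to fs − 51.55 kHz = 7.9 kHz.
152.8 kHz mod fs = 33.9 kHz.
33.9 kHz > fs/2 = 29.725 kHz, folds to fs − 33.9 kHz = 25.55 kHz.
Distinct values: {4.1 kHz, 7.9 kHz, 25.55 kHz} → 3.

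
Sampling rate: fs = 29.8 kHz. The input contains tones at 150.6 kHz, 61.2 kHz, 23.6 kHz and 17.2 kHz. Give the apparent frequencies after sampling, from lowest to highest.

1.6 kHz, 6.2 kHz, 12.6 kHz

fs/2 = 14.9 kHz.
150.6 kHz mod fs = 1.6 kHz.
1.6 kHz ≤ fs/2 = 14.9 kHz, appears at 1.6 kHz.
61.2 kHz mod fs = 1.6 kHz.
1.6 kHz ≤ fs/2 = 14.9 kHz, appears at 1.6 kHz.
23.6 kHz > fs/2 = 14.9 kHz, folds to fs − 23.6 kHz = 6.2 kHz.
17.2 kHz > fs/2 = 14.9 kHz, folds to fs − 17.2 kHz = 12.6 kHz.
Distinct values: {1.6 kHz, 6.2 kHz, 12.6 kHz}.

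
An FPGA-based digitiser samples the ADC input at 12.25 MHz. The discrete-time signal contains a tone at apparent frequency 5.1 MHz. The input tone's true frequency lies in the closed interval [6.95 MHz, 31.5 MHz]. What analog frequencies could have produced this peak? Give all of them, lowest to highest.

Frequencies that alias to 5.1 MHz are k·fs ± 5.1 MHz for integer k ≥ 0.
k=0: 5.1 MHz.
k=1: 7.15 MHz, 17.35 MHz.
k=2: 19.4 MHz, 29.6 MHz.
k=3: 31.65 MHz, 41.85 MHz.
Within [6.95 MHz, 31.5 MHz]: 7.15 MHz, 17.35 MHz, 19.4 MHz, 29.6 MHz.

7.15 MHz, 17.35 MHz, 19.4 MHz, 29.6 MHz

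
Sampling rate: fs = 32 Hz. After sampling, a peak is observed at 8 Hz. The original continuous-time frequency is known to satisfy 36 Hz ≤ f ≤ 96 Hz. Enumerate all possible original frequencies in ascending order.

40 Hz, 56 Hz, 72 Hz, 88 Hz

Frequencies that alias to 8 Hz are k·fs ± 8 Hz for integer k ≥ 0.
k=0: 8 Hz.
k=1: 24 Hz, 40 Hz.
k=2: 56 Hz, 72 Hz.
k=3: 88 Hz, 104 Hz.
k=4: 120 Hz, 136 Hz.
Within [36 Hz, 96 Hz]: 40 Hz, 56 Hz, 72 Hz, 88 Hz.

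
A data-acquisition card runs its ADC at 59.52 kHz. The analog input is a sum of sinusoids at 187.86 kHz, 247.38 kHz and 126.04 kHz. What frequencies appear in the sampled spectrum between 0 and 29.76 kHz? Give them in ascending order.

7 kHz, 9.3 kHz

fs/2 = 29.76 kHz.
187.86 kHz mod fs = 9.3 kHz.
9.3 kHz ≤ fs/2 = 29.76 kHz, appears at 9.3 kHz.
247.38 kHz mod fs = 9.3 kHz.
9.3 kHz ≤ fs/2 = 29.76 kHz, appears at 9.3 kHz.
126.04 kHz mod fs = 7 kHz.
7 kHz ≤ fs/2 = 29.76 kHz, appears at 7 kHz.
Distinct values: {7 kHz, 9.3 kHz}.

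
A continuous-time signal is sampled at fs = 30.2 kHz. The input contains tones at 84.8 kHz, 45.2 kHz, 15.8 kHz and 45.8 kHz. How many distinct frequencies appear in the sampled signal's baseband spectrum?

4

fs/2 = 15.1 kHz.
84.8 kHz mod fs = 24.4 kHz.
24.4 kHz > fs/2 = 15.1 kHz, folds to fs − 24.4 kHz = 5.8 kHz.
45.2 kHz mod fs = 15 kHz.
15 kHz ≤ fs/2 = 15.1 kHz, appears at 15 kHz.
15.8 kHz > fs/2 = 15.1 kHz, folds to fs − 15.8 kHz = 14.4 kHz.
45.8 kHz mod fs = 15.6 kHz.
15.6 kHz > fs/2 = 15.1 kHz, folds to fs − 15.6 kHz = 14.6 kHz.
Distinct values: {5.8 kHz, 14.4 kHz, 14.6 kHz, 15 kHz} → 4.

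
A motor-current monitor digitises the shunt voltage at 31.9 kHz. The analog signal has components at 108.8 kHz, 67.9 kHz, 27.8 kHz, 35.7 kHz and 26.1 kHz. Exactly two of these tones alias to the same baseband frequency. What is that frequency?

fs/2 = 15.95 kHz.
108.8 kHz mod fs = 13.1 kHz.
13.1 kHz ≤ fs/2 = 15.95 kHz, appears at 13.1 kHz.
67.9 kHz mod fs = 4.1 kHz.
4.1 kHz ≤ fs/2 = 15.95 kHz, appears at 4.1 kHz.
27.8 kHz > fs/2 = 15.95 kHz, folds to fs − 27.8 kHz = 4.1 kHz.
35.7 kHz mod fs = 3.8 kHz.
3.8 kHz ≤ fs/2 = 15.95 kHz, appears at 3.8 kHz.
26.1 kHz > fs/2 = 15.95 kHz, folds to fs − 26.1 kHz = 5.8 kHz.
27.8 kHz and 67.9 kHz both map to 4.1 kHz.

4.1 kHz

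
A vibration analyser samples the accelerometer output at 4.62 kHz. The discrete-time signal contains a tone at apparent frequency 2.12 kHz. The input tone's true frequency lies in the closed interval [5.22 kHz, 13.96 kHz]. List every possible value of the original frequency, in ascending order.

6.74 kHz, 7.12 kHz, 11.36 kHz, 11.74 kHz

Frequencies that alias to 2.12 kHz are k·fs ± 2.12 kHz for integer k ≥ 0.
k=0: 2.12 kHz.
k=1: 2.5 kHz, 6.74 kHz.
k=2: 7.12 kHz, 11.36 kHz.
k=3: 11.74 kHz, 15.98 kHz.
k=4: 16.36 kHz, 20.6 kHz.
Within [5.22 kHz, 13.96 kHz]: 6.74 kHz, 7.12 kHz, 11.36 kHz, 11.74 kHz.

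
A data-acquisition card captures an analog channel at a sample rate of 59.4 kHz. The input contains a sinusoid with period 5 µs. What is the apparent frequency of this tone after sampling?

T = 5 µs → f = 1/T = 200 kHz.
200 kHz mod fs = 21.8 kHz.
21.8 kHz ≤ fs/2 = 29.7 kHz, appears at 21.8 kHz.

21.8 kHz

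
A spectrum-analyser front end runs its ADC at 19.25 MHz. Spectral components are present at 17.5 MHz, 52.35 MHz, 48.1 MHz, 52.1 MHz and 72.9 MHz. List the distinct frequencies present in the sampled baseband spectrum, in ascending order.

fs/2 = 9.625 MHz.
17.5 MHz > fs/2 = 9.625 MHz, folds to fs − 17.5 MHz = 1.75 MHz.
52.35 MHz mod fs = 13.85 MHz.
13.85 MHz > fs/2 = 9.625 MHz, folds to fs − 13.85 MHz = 5.4 MHz.
48.1 MHz mod fs = 9.6 MHz.
9.6 MHz ≤ fs/2 = 9.625 MHz, appears at 9.6 MHz.
52.1 MHz mod fs = 13.6 MHz.
13.6 MHz > fs/2 = 9.625 MHz, folds to fs − 13.6 MHz = 5.65 MHz.
72.9 MHz mod fs = 15.15 MHz.
15.15 MHz > fs/2 = 9.625 MHz, folds to fs − 15.15 MHz = 4.1 MHz.
Distinct values: {1.75 MHz, 4.1 MHz, 5.4 MHz, 5.65 MHz, 9.6 MHz}.

1.75 MHz, 4.1 MHz, 5.4 MHz, 5.65 MHz, 9.6 MHz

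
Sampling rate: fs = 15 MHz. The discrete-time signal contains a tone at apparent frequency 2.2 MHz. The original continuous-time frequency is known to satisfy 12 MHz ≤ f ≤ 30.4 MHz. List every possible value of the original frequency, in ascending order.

Frequencies that alias to 2.2 MHz are k·fs ± 2.2 MHz for integer k ≥ 0.
k=0: 2.2 MHz.
k=1: 12.8 MHz, 17.2 MHz.
k=2: 27.8 MHz, 32.2 MHz.
k=3: 42.8 MHz, 47.2 MHz.
Within [12 MHz, 30.4 MHz]: 12.8 MHz, 17.2 MHz, 27.8 MHz.

12.8 MHz, 17.2 MHz, 27.8 MHz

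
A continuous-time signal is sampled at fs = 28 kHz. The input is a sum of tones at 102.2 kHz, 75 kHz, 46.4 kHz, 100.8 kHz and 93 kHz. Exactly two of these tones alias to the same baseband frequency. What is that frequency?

fs/2 = 14 kHz.
102.2 kHz mod fs = 18.2 kHz.
18.2 kHz > fs/2 = 14 kHz, folds to fs − 18.2 kHz = 9.8 kHz.
75 kHz mod fs = 19 kHz.
19 kHz > fs/2 = 14 kHz, folds to fs − 19 kHz = 9 kHz.
46.4 kHz mod fs = 18.4 kHz.
18.4 kHz > fs/2 = 14 kHz, folds to fs − 18.4 kHz = 9.6 kHz.
100.8 kHz mod fs = 16.8 kHz.
16.8 kHz > fs/2 = 14 kHz, folds to fs − 16.8 kHz = 11.2 kHz.
93 kHz mod fs = 9 kHz.
9 kHz ≤ fs/2 = 14 kHz, appears at 9 kHz.
75 kHz and 93 kHz both map to 9 kHz.

9 kHz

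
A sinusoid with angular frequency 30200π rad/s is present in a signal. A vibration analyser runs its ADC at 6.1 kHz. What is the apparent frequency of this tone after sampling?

ω = 30200π rad/s → f = ω/(2π) = 15100 Hz = 15.1 kHz.
15.1 kHz mod fs = 2.9 kHz.
2.9 kHz ≤ fs/2 = 3.05 kHz, appears at 2.9 kHz.

2.9 kHz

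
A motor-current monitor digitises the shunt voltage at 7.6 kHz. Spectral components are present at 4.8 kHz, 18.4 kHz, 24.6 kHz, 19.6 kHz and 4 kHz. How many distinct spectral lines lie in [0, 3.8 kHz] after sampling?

fs/2 = 3.8 kHz.
4.8 kHz > fs/2 = 3.8 kHz, folds to fs − 4.8 kHz = 2.8 kHz.
18.4 kHz mod fs = 3.2 kHz.
3.2 kHz ≤ fs/2 = 3.8 kHz, appears at 3.2 kHz.
24.6 kHz mod fs = 1.8 kHz.
1.8 kHz ≤ fs/2 = 3.8 kHz, appears at 1.8 kHz.
19.6 kHz mod fs = 4.4 kHz.
4.4 kHz > fs/2 = 3.8 kHz, folds to fs − 4.4 kHz = 3.2 kHz.
4 kHz > fs/2 = 3.8 kHz, folds to fs − 4 kHz = 3.6 kHz.
Distinct values: {1.8 kHz, 2.8 kHz, 3.2 kHz, 3.6 kHz} → 4.

4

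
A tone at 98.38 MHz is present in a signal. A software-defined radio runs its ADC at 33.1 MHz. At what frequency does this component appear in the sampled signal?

0.92 MHz

98.38 MHz mod fs = 32.18 MHz.
32.18 MHz > fs/2 = 16.55 MHz, folds to fs − 32.18 MHz = 0.92 MHz.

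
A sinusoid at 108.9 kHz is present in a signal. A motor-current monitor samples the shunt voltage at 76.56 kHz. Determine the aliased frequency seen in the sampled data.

32.34 kHz

108.9 kHz mod fs = 32.34 kHz.
32.34 kHz ≤ fs/2 = 38.28 kHz, appears at 32.34 kHz.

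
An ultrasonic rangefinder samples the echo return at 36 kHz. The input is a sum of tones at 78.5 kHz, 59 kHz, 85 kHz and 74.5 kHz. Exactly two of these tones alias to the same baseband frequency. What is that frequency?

13 kHz

fs/2 = 18 kHz.
78.5 kHz mod fs = 6.5 kHz.
6.5 kHz ≤ fs/2 = 18 kHz, appears at 6.5 kHz.
59 kHz mod fs = 23 kHz.
23 kHz > fs/2 = 18 kHz, folds to fs − 23 kHz = 13 kHz.
85 kHz mod fs = 13 kHz.
13 kHz ≤ fs/2 = 18 kHz, appears at 13 kHz.
74.5 kHz mod fs = 2.5 kHz.
2.5 kHz ≤ fs/2 = 18 kHz, appears at 2.5 kHz.
59 kHz and 85 kHz both map to 13 kHz.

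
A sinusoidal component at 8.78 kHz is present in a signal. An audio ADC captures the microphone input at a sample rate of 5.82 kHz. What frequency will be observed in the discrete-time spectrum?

8.78 kHz mod fs = 2.96 kHz.
2.96 kHz > fs/2 = 2.91 kHz, folds to fs − 2.96 kHz = 2.86 kHz.

2.86 kHz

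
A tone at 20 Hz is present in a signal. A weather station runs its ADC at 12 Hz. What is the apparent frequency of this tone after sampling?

4 Hz

20 Hz mod fs = 8 Hz.
8 Hz > fs/2 = 6 Hz, folds to fs − 8 Hz = 4 Hz.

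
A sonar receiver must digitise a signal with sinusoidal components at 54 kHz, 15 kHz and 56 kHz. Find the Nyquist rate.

112 kHz

Highest-frequency component: 56 kHz.
Nyquist rate = 2 × 56 kHz = 112 kHz.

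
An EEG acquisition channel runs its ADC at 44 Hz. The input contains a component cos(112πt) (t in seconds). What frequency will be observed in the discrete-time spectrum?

ω = 112π rad/s → f = ω/(2π) = 56 Hz.
56 Hz mod fs = 12 Hz.
12 Hz ≤ fs/2 = 22 Hz, appears at 12 Hz.

12 Hz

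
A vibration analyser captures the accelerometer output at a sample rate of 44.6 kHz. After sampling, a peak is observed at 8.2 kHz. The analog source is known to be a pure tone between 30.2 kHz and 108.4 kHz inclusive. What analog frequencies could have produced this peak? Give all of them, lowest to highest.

Frequencies that alias to 8.2 kHz are k·fs ± 8.2 kHz for integer k ≥ 0.
k=0: 8.2 kHz.
k=1: 36.4 kHz, 52.8 kHz.
k=2: 81 kHz, 97.4 kHz.
k=3: 125.6 kHz, 142 kHz.
Within [30.2 kHz, 108.4 kHz]: 36.4 kHz, 52.8 kHz, 81 kHz, 97.4 kHz.

36.4 kHz, 52.8 kHz, 81 kHz, 97.4 kHz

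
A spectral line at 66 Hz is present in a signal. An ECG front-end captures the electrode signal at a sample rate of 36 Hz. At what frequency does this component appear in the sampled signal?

6 Hz

66 Hz mod fs = 30 Hz.
30 Hz > fs/2 = 18 Hz, folds to fs − 30 Hz = 6 Hz.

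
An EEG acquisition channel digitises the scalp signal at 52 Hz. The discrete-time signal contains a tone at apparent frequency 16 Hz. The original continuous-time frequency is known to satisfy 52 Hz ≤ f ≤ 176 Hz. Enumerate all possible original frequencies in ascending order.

Frequencies that alias to 16 Hz are k·fs ± 16 Hz for integer k ≥ 0.
k=0: 16 Hz.
k=1: 36 Hz, 68 Hz.
k=2: 88 Hz, 120 Hz.
k=3: 140 Hz, 172 Hz.
k=4: 192 Hz, 224 Hz.
Within [52 Hz, 176 Hz]: 68 Hz, 88 Hz, 120 Hz, 140 Hz, 172 Hz.

68 Hz, 88 Hz, 120 Hz, 140 Hz, 172 Hz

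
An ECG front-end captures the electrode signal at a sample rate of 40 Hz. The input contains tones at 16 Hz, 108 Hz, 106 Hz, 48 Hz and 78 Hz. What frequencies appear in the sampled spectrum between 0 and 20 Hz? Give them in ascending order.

2 Hz, 8 Hz, 12 Hz, 14 Hz, 16 Hz

fs/2 = 20 Hz.
16 Hz ≤ fs/2 = 20 Hz, passes unchanged.
108 Hz mod fs = 28 Hz.
28 Hz > fs/2 = 20 Hz, folds to fs − 28 Hz = 12 Hz.
106 Hz mod fs = 26 Hz.
26 Hz > fs/2 = 20 Hz, folds to fs − 26 Hz = 14 Hz.
48 Hz mod fs = 8 Hz.
8 Hz ≤ fs/2 = 20 Hz, appears at 8 Hz.
78 Hz mod fs = 38 Hz.
38 Hz > fs/2 = 20 Hz, folds to fs − 38 Hz = 2 Hz.
Distinct values: {2 Hz, 8 Hz, 12 Hz, 14 Hz, 16 Hz}.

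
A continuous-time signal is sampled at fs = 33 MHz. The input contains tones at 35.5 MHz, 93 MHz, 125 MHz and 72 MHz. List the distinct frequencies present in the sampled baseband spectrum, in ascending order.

fs/2 = 16.5 MHz.
35.5 MHz mod fs = 2.5 MHz.
2.5 MHz ≤ fs/2 = 16.5 MHz, appears at 2.5 MHz.
93 MHz mod fs = 27 MHz.
27 MHz > fs/2 = 16.5 MHz, folds to fs − 27 MHz = 6 MHz.
125 MHz mod fs = 26 MHz.
26 MHz > fs/2 = 16.5 MHz, folds to fs − 26 MHz = 7 MHz.
72 MHz mod fs = 6 MHz.
6 MHz ≤ fs/2 = 16.5 MHz, appears at 6 MHz.
Distinct values: {2.5 MHz, 6 MHz, 7 MHz}.

2.5 MHz, 6 MHz, 7 MHz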